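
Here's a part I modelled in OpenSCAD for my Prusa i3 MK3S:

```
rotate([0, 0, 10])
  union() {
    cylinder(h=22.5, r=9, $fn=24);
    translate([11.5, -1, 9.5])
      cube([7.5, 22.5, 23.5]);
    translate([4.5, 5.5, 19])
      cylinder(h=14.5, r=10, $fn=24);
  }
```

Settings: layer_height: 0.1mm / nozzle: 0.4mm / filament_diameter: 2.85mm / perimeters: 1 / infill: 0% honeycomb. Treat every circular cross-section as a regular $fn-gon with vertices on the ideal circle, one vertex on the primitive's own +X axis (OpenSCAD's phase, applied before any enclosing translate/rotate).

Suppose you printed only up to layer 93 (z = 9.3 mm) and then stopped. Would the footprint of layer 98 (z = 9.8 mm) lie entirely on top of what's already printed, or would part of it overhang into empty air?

part overhangs

Compare the two slices. At z = 9.3: the r=9 cylinder contributes a regular 24-gon of circumradius 9 (area = (24/2)·9.000²·sin(360°/24) = 251.57 mm²); the cube at (11.5, -1) is absent (z outside [9.5, 33]); the cylinder at (4.5, 5.5) is not intersected at this z (z outside [19, 33.5]); Merging all regions: only the r=9 cylinder is present, so the union is just that shape — area = 251.57 mm²; (whole slice rotated 10° about Z — lengths, areas and connectivity unchanged). At z = 9.8: the r=9 cylinder gives a regular 24-gon of circumradius 9 (constant along its height) (area = (24/2)·9.000²·sin(360°/24) = 251.57 mm²); the 7.5×22.5 cube at (11.5, -1) contributes its full rectangle (area 168.75 mm²); the cylinder at (4.5, 5.5) does not reach this height (z outside [19, 33.5]); Combining (union): the 2 present regions are separate (no shared area or edge), so areas and boundary lengths simply add and each stays a separate island — area = 420.32 mm²; (rotated 10° about Z; rotation is an isometry so areas/perimeters/island counts are preserved). Checking containment: at z = 9.8 the cross-section extends beyond the z = 9.3 cross-section by about 168.75 mm².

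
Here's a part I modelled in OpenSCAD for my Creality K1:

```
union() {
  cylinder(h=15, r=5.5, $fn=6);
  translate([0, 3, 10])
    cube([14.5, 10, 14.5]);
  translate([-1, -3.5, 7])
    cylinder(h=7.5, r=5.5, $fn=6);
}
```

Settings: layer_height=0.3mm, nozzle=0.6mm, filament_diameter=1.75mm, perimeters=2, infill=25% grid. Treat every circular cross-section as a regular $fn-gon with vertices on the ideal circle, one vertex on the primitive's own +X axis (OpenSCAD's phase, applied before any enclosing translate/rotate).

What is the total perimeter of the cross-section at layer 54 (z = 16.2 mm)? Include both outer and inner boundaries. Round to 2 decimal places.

49.00 mm

At z = 16.2 mm: the cylinder is absent (z outside [0, 15]); the 14.5×10 cube at (0, 3) contributes its full rectangle (perimeter 49.00 mm); the cylinder at (-1, -3.5) does not reach this height (z outside [7, 14.5]); Taking the union: only the 14.5×10 cube at (0, 3) is present, so the union is just that shape — boundary = 49.00 mm. Overall, the cross-section is a single solid region. Total boundary length (outer) = 49.00 mm.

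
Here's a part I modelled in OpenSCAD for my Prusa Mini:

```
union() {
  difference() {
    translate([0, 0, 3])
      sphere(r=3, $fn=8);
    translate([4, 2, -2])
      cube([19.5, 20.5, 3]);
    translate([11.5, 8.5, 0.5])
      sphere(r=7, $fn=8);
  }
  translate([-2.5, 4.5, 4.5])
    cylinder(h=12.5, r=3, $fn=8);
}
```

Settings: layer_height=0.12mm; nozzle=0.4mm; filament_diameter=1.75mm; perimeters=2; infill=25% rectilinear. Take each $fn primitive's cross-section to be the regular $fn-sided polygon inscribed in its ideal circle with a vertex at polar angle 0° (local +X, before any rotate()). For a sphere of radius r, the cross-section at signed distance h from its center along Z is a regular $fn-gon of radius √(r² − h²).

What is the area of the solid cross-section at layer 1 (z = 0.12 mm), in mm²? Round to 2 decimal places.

At z = 0.12 mm: the r=3 sphere slices to a regular 8-gon of circumradius 0.840 (√(r²−h²) with h=2.88 from center) (area = (8/2)·0.840²·sin(360°/8) = 2.00 mm²); the 19.5×20.5 cube at (4, 2) contributes its full rectangle (area 399.75 mm²); the r=7 sphere at (11.5, 8.5) contributes a regular 8-gon of circumradius √(7²−0.38²) = 6.990 (area = (8/2)·6.990²·sin(360°/8) = 138.18 mm²); Subtracting the remaining from the first: starting from the r=3 sphere (2.00 mm²), the 19.5×20.5 cube at (4, 2) misses the remaining region (no effect); the r=7 sphere at (11.5, 8.5) misses the remaining region (no effect) — area = 2.00 mm²; the cylinder at (-2.5, 4.5) is not intersected at this z (z outside [4.5, 17]); Combining (union): only the result so far is present, so the union is just that shape — area = 2.00 mm². Overall, the cross-section is a single solid region. Net area = 2.00 mm².

2.00 mm²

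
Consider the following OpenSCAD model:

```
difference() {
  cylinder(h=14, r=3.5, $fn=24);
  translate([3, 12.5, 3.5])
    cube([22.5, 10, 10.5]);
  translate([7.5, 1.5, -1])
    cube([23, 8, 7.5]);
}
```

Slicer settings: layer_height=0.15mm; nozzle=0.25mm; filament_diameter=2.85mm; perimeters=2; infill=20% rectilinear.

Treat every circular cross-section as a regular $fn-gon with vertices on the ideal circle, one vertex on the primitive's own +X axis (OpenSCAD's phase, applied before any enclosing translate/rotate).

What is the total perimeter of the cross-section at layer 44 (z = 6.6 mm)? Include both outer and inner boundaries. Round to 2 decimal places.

At z = 6.6 mm: the cylinder: section is a regular 24-gon, circumradius r=3.5 (perimeter = 2·24·3.500·sin(180°/24) = 21.93 mm); the cube at (3, 12.5) (footprint 22.5×10) is included at this height (perimeter 65.00 mm); the cube at (7.5, 1.5) does not reach this height (z outside [-1, 6.5]); After the difference (first − rest): starting from the r=3.5 cylinder, the 22.5×10 cube at (3, 12.5) misses the remaining region (no effect) — boundary = 21.93 mm. Overall, the cross-section is a single solid region. Total boundary length (outer) = 21.93 mm.

21.93 mm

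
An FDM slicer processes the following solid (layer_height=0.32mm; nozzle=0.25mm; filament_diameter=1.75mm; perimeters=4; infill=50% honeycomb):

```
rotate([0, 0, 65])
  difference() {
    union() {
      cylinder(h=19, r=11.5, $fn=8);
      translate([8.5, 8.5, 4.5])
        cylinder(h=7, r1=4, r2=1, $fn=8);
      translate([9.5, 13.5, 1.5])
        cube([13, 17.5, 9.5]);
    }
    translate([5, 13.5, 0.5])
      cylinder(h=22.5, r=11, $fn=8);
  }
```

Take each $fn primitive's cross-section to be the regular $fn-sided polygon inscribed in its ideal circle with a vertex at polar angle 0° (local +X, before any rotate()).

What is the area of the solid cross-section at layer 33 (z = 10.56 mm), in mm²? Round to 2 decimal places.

485.86 mm²

At z = 10.56 mm: the r=11.5 cylinder contributes a regular 8-gon of circumradius 11.5 (area = (8/2)·11.500²·sin(360°/8) = 374.06 mm²); the cone at (8.5, 8.5) (r1=4→r2=1) has section circumradius 1.403 here — a regular 8-gon (area = (8/2)·1.403²·sin(360°/8) = 5.57 mm²); the 13×17.5 cube at (9.5, 13.5) contributes its full rectangle (area 227.50 mm²); Merging all regions: the regions partially overlap — summed areas 607.13 mm² minus the doubly-counted overlap 0.94 mm² gives 606.19 mm² — area = 606.19 mm²; the r=11 cylinder at (5, 13.5) gives a regular 8-gon of circumradius 11 (constant along its height) (area = (8/2)·11.000²·sin(360°/8) = 342.24 mm²); After the difference (first − rest): starting from that combined region (606.19 mm²), the r=11 cylinder at (5, 13.5) partially overlaps it — only the 120.33 mm² overlap (of its 342.24 mm²) is removed, clipping the outline — area = 485.86 mm²; (rotated 65° about Z; rotation is an isometry so areas/perimeters/island counts are preserved). Overall, the cross-section has 2 separate islands. Net area = 485.86 mm².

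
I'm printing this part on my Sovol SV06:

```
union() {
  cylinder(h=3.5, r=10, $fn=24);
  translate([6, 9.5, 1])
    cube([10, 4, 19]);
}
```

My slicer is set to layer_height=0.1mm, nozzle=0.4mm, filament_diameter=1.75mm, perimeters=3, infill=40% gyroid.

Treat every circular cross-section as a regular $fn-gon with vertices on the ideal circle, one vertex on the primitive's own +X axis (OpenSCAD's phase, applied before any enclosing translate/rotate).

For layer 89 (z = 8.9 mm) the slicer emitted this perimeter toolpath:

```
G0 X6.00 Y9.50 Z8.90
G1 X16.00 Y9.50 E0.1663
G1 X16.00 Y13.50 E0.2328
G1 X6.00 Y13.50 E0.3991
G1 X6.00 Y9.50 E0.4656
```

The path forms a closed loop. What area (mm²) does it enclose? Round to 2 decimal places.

Apply the shoelace formula to the sequence of (X, Y) vertices; enclosed area = 40.00 mm².

40.00 mm²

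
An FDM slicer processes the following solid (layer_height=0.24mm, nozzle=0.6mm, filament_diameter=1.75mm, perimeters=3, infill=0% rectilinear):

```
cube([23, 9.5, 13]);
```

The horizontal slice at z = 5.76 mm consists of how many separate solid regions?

1

At z = 5.76 mm: the cube is present — its section is the full 23×9.5 rectangle. The result has 1 disconnected region.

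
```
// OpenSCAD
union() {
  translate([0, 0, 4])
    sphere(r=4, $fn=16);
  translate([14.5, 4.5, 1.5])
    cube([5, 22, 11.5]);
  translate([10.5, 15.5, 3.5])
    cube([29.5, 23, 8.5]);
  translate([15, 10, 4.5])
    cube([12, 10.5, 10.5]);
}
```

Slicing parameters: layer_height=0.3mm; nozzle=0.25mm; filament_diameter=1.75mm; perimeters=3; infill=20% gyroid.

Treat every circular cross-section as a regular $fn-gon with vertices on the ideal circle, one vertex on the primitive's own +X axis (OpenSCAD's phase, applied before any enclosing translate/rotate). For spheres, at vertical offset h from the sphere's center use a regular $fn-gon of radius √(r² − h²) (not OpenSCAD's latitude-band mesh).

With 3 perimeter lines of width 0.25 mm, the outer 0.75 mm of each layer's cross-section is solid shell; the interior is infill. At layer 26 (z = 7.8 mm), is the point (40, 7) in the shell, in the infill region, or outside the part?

At z = 7.8 mm: the r=4 sphere slices to a regular 16-gon of circumradius 1.249 (√(r²−h²) with h=3.8 from center); the cube at (14.5, 4.5) (footprint 5×22) is included at this height; the cube at (10.5, 15.5) (footprint 29.5×23) is included at this height; the cube at (15, 10) is present — its section is the full 12×10.5 rectangle; Merging all regions: the regions partially overlap (shared area 139.75 mm²), so overlapping operands fuse into one piece — 2 connected regions. Overall, the cross-section has 2 separate islands. The nearest boundary edge runs (40.00, 38.50)→(40.00, 15.50); distance from the point to it = 8.50 mm. The point is not inside any of the regions above, so it lies outside the cross-section (8.50 mm from the nearest boundary).

outside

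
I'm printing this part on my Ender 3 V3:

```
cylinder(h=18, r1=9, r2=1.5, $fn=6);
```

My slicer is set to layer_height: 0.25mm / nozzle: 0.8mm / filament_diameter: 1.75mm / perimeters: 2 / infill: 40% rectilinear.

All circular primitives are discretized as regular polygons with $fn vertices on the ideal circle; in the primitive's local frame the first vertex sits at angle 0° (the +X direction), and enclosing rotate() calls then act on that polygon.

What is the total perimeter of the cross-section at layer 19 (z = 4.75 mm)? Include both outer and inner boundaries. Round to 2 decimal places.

At z = 4.75 mm: the cone (r1=9→r2=1.5) has section circumradius 7.021 here — a regular 6-gon (perimeter = 2·6·7.021·sin(180°/6) = 42.12 mm). Overall, the cross-section is a single solid region. Total boundary length (outer) = 42.12 mm.

42.12 mm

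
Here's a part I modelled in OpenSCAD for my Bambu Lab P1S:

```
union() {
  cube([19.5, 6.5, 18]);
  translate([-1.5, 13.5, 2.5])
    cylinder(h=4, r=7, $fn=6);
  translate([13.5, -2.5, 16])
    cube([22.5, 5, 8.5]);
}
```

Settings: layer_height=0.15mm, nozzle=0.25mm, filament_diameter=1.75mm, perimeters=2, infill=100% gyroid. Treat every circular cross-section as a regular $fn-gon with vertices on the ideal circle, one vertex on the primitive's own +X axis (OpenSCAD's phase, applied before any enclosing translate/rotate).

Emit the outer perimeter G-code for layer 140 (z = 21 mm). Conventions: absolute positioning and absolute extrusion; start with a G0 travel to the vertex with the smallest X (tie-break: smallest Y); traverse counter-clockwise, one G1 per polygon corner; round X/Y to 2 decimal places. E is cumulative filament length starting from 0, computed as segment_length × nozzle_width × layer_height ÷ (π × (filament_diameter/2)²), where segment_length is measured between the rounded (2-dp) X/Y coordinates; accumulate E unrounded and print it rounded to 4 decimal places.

G0 X13.50 Y-2.50 Z21.00
G1 X36.00 Y-2.50 E0.3508
G1 X36.00 Y2.50 E0.4287
G1 X13.50 Y2.50 E0.7795
G1 X13.50 Y-2.50 E0.8575

At z = 21 mm: the cube is absent (z outside [0, 18]); the cylinder at (-1.5, 13.5) is not intersected at this z (z outside [2.5, 6.5]); the cube at (13.5, -2.5) (footprint 22.5×5) is included at this height; Combining (union): only the 22.5×5 cube at (13.5, -2.5) is present, so the union is just that shape — 1 connected region. The outline is a single polygon with 4 vertices. Extrusion per mm of travel: 0.25 × 0.15 / (π × 0.875²) = 0.015591. Accumulating E over each segment gives final E = 0.8575.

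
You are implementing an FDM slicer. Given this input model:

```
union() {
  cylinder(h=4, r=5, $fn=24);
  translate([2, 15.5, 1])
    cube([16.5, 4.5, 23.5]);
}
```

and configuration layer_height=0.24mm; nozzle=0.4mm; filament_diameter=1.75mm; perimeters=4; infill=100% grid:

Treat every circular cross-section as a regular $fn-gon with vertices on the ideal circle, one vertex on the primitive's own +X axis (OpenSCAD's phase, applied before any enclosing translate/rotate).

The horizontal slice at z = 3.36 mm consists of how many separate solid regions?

2

At z = 3.36 mm: the r=5 cylinder gives a regular 24-gon of circumradius 5 (constant along its height); the cube at (2, 15.5) (footprint 16.5×4.5) is included at this height; Combining (union): the 2 present regions are separate (no shared area or edge), so areas and boundary lengths simply add and each stays a separate island — 2 connected regions. The result has 2 disconnected regions.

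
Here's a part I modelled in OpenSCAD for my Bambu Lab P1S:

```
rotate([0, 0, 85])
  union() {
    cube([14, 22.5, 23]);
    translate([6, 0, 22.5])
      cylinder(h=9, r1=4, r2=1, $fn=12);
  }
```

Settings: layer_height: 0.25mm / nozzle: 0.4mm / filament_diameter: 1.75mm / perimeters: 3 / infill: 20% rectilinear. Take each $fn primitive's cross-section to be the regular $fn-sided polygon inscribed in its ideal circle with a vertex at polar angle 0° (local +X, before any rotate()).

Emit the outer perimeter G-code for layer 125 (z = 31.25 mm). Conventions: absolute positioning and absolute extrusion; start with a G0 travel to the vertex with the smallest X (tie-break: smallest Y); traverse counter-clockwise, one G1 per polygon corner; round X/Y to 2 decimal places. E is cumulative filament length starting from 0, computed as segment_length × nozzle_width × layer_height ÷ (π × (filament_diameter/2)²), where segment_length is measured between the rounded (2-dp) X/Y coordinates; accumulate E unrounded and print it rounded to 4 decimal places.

G0 X-0.56 Y6.07 Z31.25
G1 X-0.46 Y5.52 E0.0232
G1 X-0.10 Y5.09 E0.0466
G1 X0.43 Y4.90 E0.0700
G1 X0.98 Y5.00 E0.0932
G1 X1.41 Y5.36 E0.1165
G1 X1.60 Y5.88 E0.1395
G1 X1.50 Y6.44 E0.1632
G1 X1.14 Y6.86 E0.1862
G1 X0.62 Y7.06 E0.2094
G1 X0.07 Y6.96 E0.2326
G1 X-0.36 Y6.60 E0.2559
G1 X-0.56 Y6.07 E0.2795

At z = 31.25 mm: the cube is absent (z outside [0, 23]); the cone at (6, 0): at t=0.972 of its height the radius interpolates to r₁+(r₂−r₁)t = 1.083, giving a regular 12-gon of that circumradius; Taking the union: only the cone at (6, 0) is present, so the union is just that shape — 1 connected region; (rotated 85° about Z; rotation is an isometry so areas/perimeters/island counts are preserved). The outline is a single polygon with 12 vertices. Extrusion per mm of travel: 0.4 × 0.25 / (π × 0.875²) = 0.041575. Accumulating E over each segment gives final E = 0.2795.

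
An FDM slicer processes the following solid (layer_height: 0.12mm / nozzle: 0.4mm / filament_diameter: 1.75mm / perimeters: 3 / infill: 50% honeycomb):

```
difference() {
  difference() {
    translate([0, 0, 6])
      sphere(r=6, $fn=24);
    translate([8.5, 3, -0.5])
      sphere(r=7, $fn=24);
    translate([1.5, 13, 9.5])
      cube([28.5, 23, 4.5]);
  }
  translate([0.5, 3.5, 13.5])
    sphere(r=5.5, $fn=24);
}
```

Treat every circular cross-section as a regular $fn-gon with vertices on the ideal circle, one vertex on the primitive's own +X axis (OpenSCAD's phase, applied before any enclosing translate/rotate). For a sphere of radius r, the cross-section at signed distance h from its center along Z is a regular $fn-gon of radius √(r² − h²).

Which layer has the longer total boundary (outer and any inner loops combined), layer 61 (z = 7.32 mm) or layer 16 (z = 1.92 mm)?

Layer 61 (z = 7.32): the sphere: section is a regular 24-gon, circumradius = √(r²−h²) = √(6²−1.32²) = 5.853 (perimeter = 2·24·5.853·sin(180°/24) = 36.67 mm); the sphere at (8.5, 3) is absent (|z−center|=7.820 > r=7); the cube at (1.5, 13) does not reach this height (z outside [9.5, 14]); Subtracting the remaining from the first: none of the subtracted shapes is present at this height, so the r=6 sphere is unchanged — boundary = 36.67 mm; the sphere at (0.5, 3.5) does not reach this height (|z−center|=6.180 > r=5.5); Taking the first minus the rest: none of the subtracted shapes is present at this height, so that combined region is unchanged — boundary = 36.67 mm. So its perimeter = 36.67 mm. Layer 16 (z = 1.92): the r=6 sphere slices to a regular 24-gon of circumradius 4.399 (√(r²−h²) with h=4.08 from center) (perimeter = 2·24·4.399·sin(180°/24) = 27.56 mm); the r=7 sphere at (8.5, 3) contributes a regular 24-gon of circumradius √(7²−2.42²) = 6.568 (perimeter = 2·24·6.568·sin(180°/24) = 41.15 mm); the cube at (1.5, 13) is absent (z outside [9.5, 14]); Subtracting the remaining from the first: starting from the r=6 sphere, the r=7 sphere at (8.5, 3) partially overlaps it — only the 7.69 mm² overlap (of its 134.00 mm²) is removed, clipping the outline — boundary = 27.19 mm; the sphere at (0.5, 3.5) is absent (|z−center|=11.580 > r=5.5); Taking the first minus the rest: none of the subtracted shapes is present at this height, so that combined region is unchanged — boundary = 27.19 mm. So its perimeter = 27.19 mm. Layer 61 is larger (36.67 vs 27.19 mm).

layer 61 (z = 7.32 mm)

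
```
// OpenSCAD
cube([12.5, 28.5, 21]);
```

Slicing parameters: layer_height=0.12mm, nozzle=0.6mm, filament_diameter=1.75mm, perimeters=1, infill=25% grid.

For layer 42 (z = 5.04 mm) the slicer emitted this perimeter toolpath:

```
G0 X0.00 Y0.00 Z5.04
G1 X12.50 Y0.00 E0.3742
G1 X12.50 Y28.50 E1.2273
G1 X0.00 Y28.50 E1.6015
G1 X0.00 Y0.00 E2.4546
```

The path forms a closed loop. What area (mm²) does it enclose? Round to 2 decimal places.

Apply the shoelace formula to the sequence of (X, Y) vertices; enclosed area = 356.25 mm².

356.25 mm²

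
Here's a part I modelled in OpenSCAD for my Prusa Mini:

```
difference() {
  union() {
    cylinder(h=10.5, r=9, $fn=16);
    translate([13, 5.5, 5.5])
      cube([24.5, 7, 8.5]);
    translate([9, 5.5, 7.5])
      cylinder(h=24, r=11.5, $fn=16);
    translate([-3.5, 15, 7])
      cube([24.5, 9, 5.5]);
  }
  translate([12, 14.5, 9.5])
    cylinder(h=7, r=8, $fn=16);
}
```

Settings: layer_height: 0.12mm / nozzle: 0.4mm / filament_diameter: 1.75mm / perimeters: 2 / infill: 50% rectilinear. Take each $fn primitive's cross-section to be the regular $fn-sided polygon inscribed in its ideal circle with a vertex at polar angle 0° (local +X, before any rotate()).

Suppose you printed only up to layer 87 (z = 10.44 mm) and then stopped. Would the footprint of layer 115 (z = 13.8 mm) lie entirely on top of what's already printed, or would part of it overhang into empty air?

entirely on top

Compare the two slices. At z = 10.44: the r=9 cylinder contributes a regular 16-gon of circumradius 9 (area = (16/2)·9.000²·sin(360°/16) = 247.98 mm²); the cube at (13, 5.5) is present — its section is the full 24.5×7 rectangle (area 171.50 mm²); the cylinder at (9, 5.5): section is a regular 16-gon, circumradius r=11.5 (area = (16/2)·11.500²·sin(360°/16) = 404.88 mm²); the cube at (-3.5, 15) (footprint 24.5×9) is included at this height (area 220.50 mm²); Taking the union: the regions partially overlap — summed areas 1044.86 mm² minus the doubly-counted overlap 177.98 mm² gives 866.87 mm² — area = 866.87 mm²; the cylinder at (12, 14.5): section is a regular 16-gon, circumradius r=8 (area = (16/2)·8.000²·sin(360°/16) = 195.93 mm²); After the difference (first − rest): starting from the result so far (866.87 mm²), the r=8 cylinder at (12, 14.5) partially overlaps it — only the 188.21 mm² overlap (of its 195.93 mm²) is removed, clipping the outline — area = 678.66 mm². At z = 13.8: the cylinder does not reach this height (z outside [0, 10.5]); the cube at (13, 5.5) (footprint 24.5×7) is included at this height (area 171.50 mm²); the r=11.5 cylinder at (9, 5.5) contributes a regular 16-gon of circumradius 11.5 (area = (16/2)·11.500²·sin(360°/16) = 404.88 mm²); the cube at (-3.5, 15) is not intersected at this z (z outside [7, 12.5]); Combining (union): the regions partially overlap — summed areas 576.38 mm² minus the doubly-counted overlap 46.04 mm² gives 530.34 mm² — area = 530.34 mm²; the cylinder at (12, 14.5): section is a regular 16-gon, circumradius r=8 (area = (16/2)·8.000²·sin(360°/16) = 195.93 mm²); Subtracting the remaining from the first: starting from the result so far (530.34 mm²), the r=8 cylinder at (12, 14.5) partially overlaps it — only the 113.30 mm² overlap (of its 195.93 mm²) is removed, clipping the outline — area = 417.04 mm². Checking containment: the cross-section at z = 13.8 is a subset of the cross-section at z = 10.44.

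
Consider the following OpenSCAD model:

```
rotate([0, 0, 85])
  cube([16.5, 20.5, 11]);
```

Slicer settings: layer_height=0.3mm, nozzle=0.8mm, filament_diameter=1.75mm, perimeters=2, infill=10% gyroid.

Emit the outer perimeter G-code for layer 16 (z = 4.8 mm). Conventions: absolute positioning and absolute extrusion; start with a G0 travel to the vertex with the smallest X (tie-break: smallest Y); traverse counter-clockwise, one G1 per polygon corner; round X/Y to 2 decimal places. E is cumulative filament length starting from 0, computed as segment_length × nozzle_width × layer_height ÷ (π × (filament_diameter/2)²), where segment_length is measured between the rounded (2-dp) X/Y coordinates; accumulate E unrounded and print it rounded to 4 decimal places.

G0 X-20.42 Y1.79 Z4.80
G1 X0.00 Y0.00 E2.0453
G1 X1.44 Y16.44 E3.6920
G1 X-18.98 Y18.22 E5.7372
G1 X-20.42 Y1.79 E7.3829

At z = 4.8 mm: the cube (footprint 16.5×20.5) is included at this height; (whole slice rotated 85° about Z — lengths, areas and connectivity unchanged). The outline is a single polygon with 4 vertices. Extrusion per mm of travel: 0.8 × 0.3 / (π × 0.875²) = 0.099780. Accumulating E over each segment gives final E = 7.3829.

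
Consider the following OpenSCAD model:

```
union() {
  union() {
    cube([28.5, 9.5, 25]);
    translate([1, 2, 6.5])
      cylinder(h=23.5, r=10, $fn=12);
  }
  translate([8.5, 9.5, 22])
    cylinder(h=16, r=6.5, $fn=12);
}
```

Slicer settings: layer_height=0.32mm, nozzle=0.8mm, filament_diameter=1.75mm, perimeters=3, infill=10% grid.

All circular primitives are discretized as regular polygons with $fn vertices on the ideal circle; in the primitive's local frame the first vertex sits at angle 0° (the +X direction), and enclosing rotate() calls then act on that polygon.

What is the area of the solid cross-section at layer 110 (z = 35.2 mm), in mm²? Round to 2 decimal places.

At z = 35.2 mm: the cube is absent (z outside [0, 25]); the cylinder at (1, 2) is absent (z outside [6.5, 30]); Taking the union: nothing is present at this height; the r=6.5 cylinder at (8.5, 9.5) contributes a regular 12-gon of circumradius 6.5 (area = (12/2)·6.500²·sin(360°/12) = 126.75 mm²); Taking the union: only the r=6.5 cylinder at (8.5, 9.5) is present, so the union is just that shape — area = 126.75 mm². Overall, the cross-section is a single solid region. Net area = 126.75 mm².

126.75 mm²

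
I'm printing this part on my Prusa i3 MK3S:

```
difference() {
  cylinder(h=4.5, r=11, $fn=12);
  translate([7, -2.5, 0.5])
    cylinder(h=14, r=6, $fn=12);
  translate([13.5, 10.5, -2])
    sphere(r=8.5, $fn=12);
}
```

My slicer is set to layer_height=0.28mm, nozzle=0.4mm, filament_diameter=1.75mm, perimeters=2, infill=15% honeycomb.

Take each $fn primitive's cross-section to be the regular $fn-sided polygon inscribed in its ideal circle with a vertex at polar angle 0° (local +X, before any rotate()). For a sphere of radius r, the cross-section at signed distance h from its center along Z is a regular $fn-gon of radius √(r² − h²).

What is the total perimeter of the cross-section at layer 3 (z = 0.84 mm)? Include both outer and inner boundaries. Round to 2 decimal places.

78.19 mm

At z = 0.84 mm: the r=11 cylinder contributes a regular 12-gon of circumradius 11 (perimeter = 2·12·11.000·sin(180°/12) = 68.33 mm); the r=6 cylinder at (7, -2.5) contributes a regular 12-gon of circumradius 6 (perimeter = 2·12·6.000·sin(180°/12) = 37.27 mm); the r=8.5 sphere at (13.5, 10.5) contributes a regular 12-gon of circumradius √(8.5²−2.84²) = 8.012 (perimeter = 2·12·8.012·sin(180°/12) = 49.76 mm); Taking the first minus the rest: starting from the r=11 cylinder, the r=6 cylinder at (7, -2.5) partially overlaps it — only the 86.01 mm² overlap (of its 108.00 mm²) is removed, clipping the outline; the r=8.5 sphere at (13.5, 10.5) partially overlaps it — only the 7.10 mm² overlap (of its 192.55 mm²) is removed, clipping the outline — boundary = 78.19 mm. Overall, the cross-section is a single solid region. Total boundary length (outer) = 78.19 mm.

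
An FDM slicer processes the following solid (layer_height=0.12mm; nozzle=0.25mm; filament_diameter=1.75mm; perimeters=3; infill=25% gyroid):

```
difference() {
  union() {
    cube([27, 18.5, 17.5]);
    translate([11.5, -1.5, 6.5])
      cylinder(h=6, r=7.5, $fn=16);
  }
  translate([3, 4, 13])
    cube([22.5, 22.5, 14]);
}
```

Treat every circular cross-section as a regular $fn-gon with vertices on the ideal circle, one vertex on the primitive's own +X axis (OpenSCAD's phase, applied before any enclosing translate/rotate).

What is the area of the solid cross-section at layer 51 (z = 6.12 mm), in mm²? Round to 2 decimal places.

499.50 mm²

At z = 6.12 mm: the cube is present — its section is the full 27×18.5 rectangle (area 499.50 mm²); the cylinder at (11.5, -1.5) does not reach this height (z outside [6.5, 12.5]); Taking the union: only the 27×18.5 cube is present, so the union is just that shape — area = 499.50 mm²; the cube at (3, 4) is not intersected at this z (z outside [13, 27]); After the difference (first − rest): none of the subtracted shapes is present at this height, so the result so far is unchanged — area = 499.50 mm². Overall, the cross-section is a single solid region. Net area = 499.50 mm².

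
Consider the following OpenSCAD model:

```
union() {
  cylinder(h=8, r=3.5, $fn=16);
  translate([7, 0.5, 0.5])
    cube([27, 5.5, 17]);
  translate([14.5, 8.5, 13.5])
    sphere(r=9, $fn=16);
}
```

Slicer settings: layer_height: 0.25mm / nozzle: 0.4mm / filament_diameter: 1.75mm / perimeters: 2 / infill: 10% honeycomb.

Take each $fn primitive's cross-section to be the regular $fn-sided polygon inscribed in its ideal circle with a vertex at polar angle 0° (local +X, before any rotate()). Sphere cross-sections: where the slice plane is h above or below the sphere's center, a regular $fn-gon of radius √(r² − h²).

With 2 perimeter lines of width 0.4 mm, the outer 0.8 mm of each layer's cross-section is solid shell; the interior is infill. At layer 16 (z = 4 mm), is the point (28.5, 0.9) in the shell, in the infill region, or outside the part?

shell

At z = 4 mm: the r=3.5 cylinder gives a regular 16-gon of circumradius 3.5 (constant along its height); the 27×5.5 cube at (7, 0.5) contributes its full rectangle; the sphere at (14.5, 8.5) is absent (|z−center|=9.500 > r=9); Merging all regions: the 2 present regions are separate (no shared area or edge), so areas and boundary lengths simply add and each stays a separate island — 2 connected regions. Overall, the cross-section has 2 separate islands. The nearest boundary edge runs (34.00, 0.50)→(7.00, 0.50); distance from the point to it = 0.40 mm. (Shell/infill is judged within the island containing the point — the largest one.) The point is inside the cross-section, 0.40 mm from the nearest boundary — within the 0.8 mm shell band (2 × 0.4).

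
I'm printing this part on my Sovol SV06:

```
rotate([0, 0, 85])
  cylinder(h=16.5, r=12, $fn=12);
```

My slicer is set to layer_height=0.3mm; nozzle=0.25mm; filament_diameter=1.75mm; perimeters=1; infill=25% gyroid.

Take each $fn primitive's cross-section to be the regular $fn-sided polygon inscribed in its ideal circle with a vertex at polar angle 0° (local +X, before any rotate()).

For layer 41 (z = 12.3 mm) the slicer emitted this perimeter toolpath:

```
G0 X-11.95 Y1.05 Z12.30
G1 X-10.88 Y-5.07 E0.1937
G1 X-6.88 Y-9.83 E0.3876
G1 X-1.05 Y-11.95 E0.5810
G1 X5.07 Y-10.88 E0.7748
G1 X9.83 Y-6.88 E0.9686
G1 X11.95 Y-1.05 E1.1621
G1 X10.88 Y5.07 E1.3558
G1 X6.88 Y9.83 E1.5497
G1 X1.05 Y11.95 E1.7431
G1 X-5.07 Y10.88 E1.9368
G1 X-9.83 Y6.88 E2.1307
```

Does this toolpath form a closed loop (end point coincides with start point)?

no

Start point (G0): (-11.95, 1.05). End point (last G1): the path does not return to the start — open.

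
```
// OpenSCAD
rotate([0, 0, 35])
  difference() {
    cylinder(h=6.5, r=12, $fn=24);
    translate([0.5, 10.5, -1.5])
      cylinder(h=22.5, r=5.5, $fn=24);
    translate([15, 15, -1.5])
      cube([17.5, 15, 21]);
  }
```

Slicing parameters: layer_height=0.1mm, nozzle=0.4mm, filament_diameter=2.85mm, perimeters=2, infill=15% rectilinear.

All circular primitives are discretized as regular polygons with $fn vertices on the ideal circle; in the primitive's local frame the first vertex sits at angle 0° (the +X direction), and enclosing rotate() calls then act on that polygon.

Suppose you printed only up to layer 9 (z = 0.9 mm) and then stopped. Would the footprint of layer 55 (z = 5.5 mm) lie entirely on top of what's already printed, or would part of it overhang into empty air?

entirely on top

Compare the two slices. At z = 0.9: the r=12 cylinder gives a regular 24-gon of circumradius 12 (constant along its height) (area = (24/2)·12.000²·sin(360°/24) = 447.24 mm²); the r=5.5 cylinder at (0.5, 10.5) contributes a regular 24-gon of circumradius 5.5 (area = (24/2)·5.500²·sin(360°/24) = 93.95 mm²); the cube at (15, 15) (footprint 17.5×15) is included at this height (area 262.50 mm²); Taking the first minus the rest: starting from the r=12 cylinder (447.24 mm²), the r=5.5 cylinder at (0.5, 10.5) partially overlaps it — only the 57.76 mm² overlap (of its 93.95 mm²) is removed, clipping the outline; the 17.5×15 cube at (15, 15) misses the remaining region (no effect) — area = 389.48 mm²; (rotated 35° about Z; rotation is an isometry so areas/perimeters/island counts are preserved). At z = 5.5: the r=12 cylinder contributes a regular 24-gon of circumradius 12 (area = (24/2)·12.000²·sin(360°/24) = 447.24 mm²); the r=5.5 cylinder at (0.5, 10.5) contributes a regular 24-gon of circumradius 5.5 (area = (24/2)·5.500²·sin(360°/24) = 93.95 mm²); the cube at (15, 15) (footprint 17.5×15) is included at this height (area 262.50 mm²); Taking the first minus the rest: starting from the r=12 cylinder (447.24 mm²), the r=5.5 cylinder at (0.5, 10.5) partially overlaps it — only the 57.76 mm² overlap (of its 93.95 mm²) is removed, clipping the outline; the 17.5×15 cube at (15, 15) misses the remaining region (no effect) — area = 389.48 mm²; (whole slice rotated 35° about Z — lengths, areas and connectivity unchanged). Checking containment: the cross-section at z = 5.5 is a subset of the cross-section at z = 0.9.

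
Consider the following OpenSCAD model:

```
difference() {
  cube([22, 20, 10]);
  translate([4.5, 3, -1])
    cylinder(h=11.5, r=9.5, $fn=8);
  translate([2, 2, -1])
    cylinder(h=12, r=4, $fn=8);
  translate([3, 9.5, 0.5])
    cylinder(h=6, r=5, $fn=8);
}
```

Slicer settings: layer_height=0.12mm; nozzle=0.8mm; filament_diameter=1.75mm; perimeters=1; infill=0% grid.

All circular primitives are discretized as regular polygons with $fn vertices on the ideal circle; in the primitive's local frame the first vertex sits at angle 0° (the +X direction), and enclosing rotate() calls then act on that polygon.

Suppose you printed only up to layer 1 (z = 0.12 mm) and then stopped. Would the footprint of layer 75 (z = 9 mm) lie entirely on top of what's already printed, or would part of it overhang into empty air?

Compare the two slices. At z = 0.12: the 22×20 cube contributes its full rectangle (area 440.00 mm²); the cylinder at (4.5, 3): section is a regular 8-gon, circumradius r=9.5 (area = (8/2)·9.500²·sin(360°/8) = 255.27 mm²); the r=4 cylinder at (2, 2) contributes a regular 8-gon of circumradius 4 (area = (8/2)·4.000²·sin(360°/8) = 45.25 mm²); the cylinder at (3, 9.5) is not intersected at this z (z outside [0.5, 6.5]); Subtracting the remaining from the first: starting from the 22×20 cube (440.00 mm²), the r=9.5 cylinder at (4.5, 3) partially overlaps it — only the 142.51 mm² overlap (of its 255.27 mm²) is removed, clipping the outline; the r=4 cylinder at (2, 2) misses the remaining region (no effect) — area = 297.49 mm². At z = 9: the cube (footprint 22×20) is included at this height (area 440.00 mm²); the r=9.5 cylinder at (4.5, 3) gives a regular 8-gon of circumradius 9.5 (constant along its height) (area = (8/2)·9.500²·sin(360°/8) = 255.27 mm²); the r=4 cylinder at (2, 2) contributes a regular 8-gon of circumradius 4 (area = (8/2)·4.000²·sin(360°/8) = 45.25 mm²); the cylinder at (3, 9.5) is absent (z outside [0.5, 6.5]); Subtracting the remaining from the first: starting from the 22×20 cube (440.00 mm²), the r=9.5 cylinder at (4.5, 3) partially overlaps it — only the 142.51 mm² overlap (of its 255.27 mm²) is removed, clipping the outline; the r=4 cylinder at (2, 2) misses the remaining region (no effect) — area = 297.49 mm². Checking containment: the cross-section at z = 9 is a subset of the cross-section at z = 0.12.

entirely on top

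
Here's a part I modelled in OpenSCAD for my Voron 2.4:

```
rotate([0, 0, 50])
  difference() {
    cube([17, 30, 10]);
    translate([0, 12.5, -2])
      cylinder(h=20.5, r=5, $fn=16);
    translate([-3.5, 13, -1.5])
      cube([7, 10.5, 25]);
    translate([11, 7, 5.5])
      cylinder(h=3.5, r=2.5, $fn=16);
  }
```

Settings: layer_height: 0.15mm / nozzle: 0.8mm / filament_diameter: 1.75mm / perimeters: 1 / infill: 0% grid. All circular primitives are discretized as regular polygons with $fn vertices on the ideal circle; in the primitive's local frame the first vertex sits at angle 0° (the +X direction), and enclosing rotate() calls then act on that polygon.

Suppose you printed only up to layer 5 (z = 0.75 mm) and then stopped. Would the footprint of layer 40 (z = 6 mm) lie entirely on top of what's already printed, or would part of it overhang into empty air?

Compare the two slices. At z = 0.75: the 17×30 cube contributes its full rectangle (area 510.00 mm²); the r=5 cylinder at (0, 12.5) contributes a regular 16-gon of circumradius 5 (area = (16/2)·5.000²·sin(360°/16) = 76.54 mm²); the 7×10.5 cube at (-3.5, 13) contributes its full rectangle (area 73.50 mm²); the cylinder at (11, 7) is absent (z outside [5.5, 9]); Taking the first minus the rest: starting from the 17×30 cube (510.00 mm²), the r=5 cylinder at (0, 12.5) partially overlaps it — only the 38.27 mm² overlap (of its 76.54 mm²) is removed, clipping the outline; the 7×10.5 cube at (-3.5, 13) partially overlaps it — only the 22.81 mm² overlap (of its 73.50 mm²) is removed, clipping the outline — area = 448.92 mm²; (rotated 50° about Z; rotation is an isometry so areas/perimeters/island counts are preserved). At z = 6: the cube is present — its section is the full 17×30 rectangle (area 510.00 mm²); the cylinder at (0, 12.5): section is a regular 16-gon, circumradius r=5 (area = (16/2)·5.000²·sin(360°/16) = 76.54 mm²); the cube at (-3.5, 13) (footprint 7×10.5) is included at this height (area 73.50 mm²); the r=2.5 cylinder at (11, 7) contributes a regular 16-gon of circumradius 2.5 (area = (16/2)·2.500²·sin(360°/16) = 19.13 mm²); After the difference (first − rest): starting from the 17×30 cube (510.00 mm²), the r=5 cylinder at (0, 12.5) partially overlaps it — only the 38.27 mm² overlap (of its 76.54 mm²) is removed, clipping the outline; the 7×10.5 cube at (-3.5, 13) partially overlaps it — only the 22.81 mm² overlap (of its 73.50 mm²) is removed, clipping the outline; the r=2.5 cylinder at (11, 7) lies wholly inside it (removes its full 19.13 mm² and its 15.61 mm outline becomes a hole wall) — area = 429.79 mm²; (rotated 50° about Z; rotation is an isometry so areas/perimeters/island counts are preserved). Checking containment: the cross-section at z = 6 is a subset of the cross-section at z = 0.75.

entirely on top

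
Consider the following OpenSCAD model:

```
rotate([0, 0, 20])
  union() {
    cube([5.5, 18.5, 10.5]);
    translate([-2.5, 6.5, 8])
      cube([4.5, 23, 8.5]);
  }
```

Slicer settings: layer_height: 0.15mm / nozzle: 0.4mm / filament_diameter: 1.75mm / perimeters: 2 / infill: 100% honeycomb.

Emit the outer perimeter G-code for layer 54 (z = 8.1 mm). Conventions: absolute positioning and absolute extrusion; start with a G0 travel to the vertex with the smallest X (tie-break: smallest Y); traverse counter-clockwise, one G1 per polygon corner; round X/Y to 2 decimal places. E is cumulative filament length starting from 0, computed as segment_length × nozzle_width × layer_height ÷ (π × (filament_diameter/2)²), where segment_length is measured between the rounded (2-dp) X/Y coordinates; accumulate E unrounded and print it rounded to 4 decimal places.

G0 X-12.44 Y26.87 Z8.10
G1 X-4.57 Y5.25 E0.5739
G1 X-2.22 Y6.11 E0.6364
G1 X0.00 Y0.00 E0.7985
G1 X5.17 Y1.88 E0.9357
G1 X-1.16 Y19.27 E1.3974
G1 X-4.45 Y18.07 E1.4847
G1 X-8.21 Y28.40 E1.7590
G1 X-12.44 Y26.87 E1.8712

At z = 8.1 mm: the cube (footprint 5.5×18.5) is included at this height; the 4.5×23 cube at (-2.5, 6.5) contributes its full rectangle; Taking the union: the regions partially overlap (shared area 24.00 mm²), so overlapping operands fuse into one piece — 1 connected region; (whole slice rotated 20° about Z — lengths, areas and connectivity unchanged). The outline is a single polygon with 8 vertices. Extrusion per mm of travel: 0.4 × 0.15 / (π × 0.875²) = 0.024945. Accumulating E over each segment gives final E = 1.8712.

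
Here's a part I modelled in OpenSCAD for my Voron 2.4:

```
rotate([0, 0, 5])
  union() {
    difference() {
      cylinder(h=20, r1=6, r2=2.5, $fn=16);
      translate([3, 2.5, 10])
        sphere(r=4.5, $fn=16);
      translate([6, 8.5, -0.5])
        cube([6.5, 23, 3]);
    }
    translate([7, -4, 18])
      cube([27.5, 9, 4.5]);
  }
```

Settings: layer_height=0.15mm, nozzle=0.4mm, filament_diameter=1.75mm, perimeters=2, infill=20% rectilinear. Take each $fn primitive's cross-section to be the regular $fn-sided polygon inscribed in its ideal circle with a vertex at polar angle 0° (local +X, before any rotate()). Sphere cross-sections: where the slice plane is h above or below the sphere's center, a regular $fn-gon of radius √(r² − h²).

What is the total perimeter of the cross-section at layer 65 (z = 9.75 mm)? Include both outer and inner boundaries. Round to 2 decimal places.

26.47 mm

At z = 9.75 mm: the cone (r1=6→r2=2.5) has section circumradius 4.294 here — a regular 16-gon (perimeter = 2·16·4.294·sin(180°/16) = 26.81 mm); the sphere at (3, 2.5): section is a regular 16-gon, circumradius = √(r²−h²) = √(4.5²−0.25²) = 4.493 (perimeter = 2·16·4.493·sin(180°/16) = 28.05 mm); the cube at (6, 8.5) is absent (z outside [-0.5, 2.5]); Subtracting the remaining from the first: starting from the cone, the r=4.5 sphere at (3, 2.5) partially overlaps it — only the 26.38 mm² overlap (of its 61.80 mm²) is removed, clipping the outline — boundary = 26.47 mm; the cube at (7, -4) is not intersected at this z (z outside [18, 22.5]); Combining (union): only the result so far is present, so the union is just that shape — boundary = 26.47 mm; (whole slice rotated 5° about Z — lengths, areas and connectivity unchanged). Overall, the cross-section is a single solid region. Total boundary length (outer) = 26.47 mm.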